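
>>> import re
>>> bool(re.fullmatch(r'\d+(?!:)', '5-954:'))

`re.fullmatch` requires the pattern to consume the entire string.
Here there's no way to consume every character, so the call returns None, and `bool(None)` is False.

False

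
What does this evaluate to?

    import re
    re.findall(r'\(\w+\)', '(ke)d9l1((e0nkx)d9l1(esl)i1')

['(ke)', '(e0nkx)', '(esl)']

No capturing groups, so `findall` returns the 3 full match strings.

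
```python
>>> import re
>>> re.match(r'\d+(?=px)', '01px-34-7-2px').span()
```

(0, 2)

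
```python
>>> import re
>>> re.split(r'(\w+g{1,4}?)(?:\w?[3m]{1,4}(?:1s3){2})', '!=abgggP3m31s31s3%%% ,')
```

Pattern: one or more of a word character, then 1 to 4 of the literal 'g' (lazy) (captured); then optionally a word character, then 1 to 4 of one of [3m], then the literal '1s3' repeated 2 times (non-capturing group).
Matches to split on: at [2:17] → 'abgggP3m31s31s3'.
The group in the pattern means `split` returns the separators' captures alongside the pieces.

['!=', 'abggg', '%%% ,']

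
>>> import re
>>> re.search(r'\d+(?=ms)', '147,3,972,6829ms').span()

(10, 14)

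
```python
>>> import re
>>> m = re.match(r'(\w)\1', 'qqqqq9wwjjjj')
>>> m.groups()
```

The match spans [0:2] → 'qq'.
Captured: group 1 = 'q'.

('q',)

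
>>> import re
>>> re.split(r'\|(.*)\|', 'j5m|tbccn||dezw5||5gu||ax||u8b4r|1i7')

['j5m', 'tbccn||dezw5||5gu||ax||u8b4r', '1i7']

Matches to split on: at [3:33] → '|tbccn||dezw5||5gu||ax||u8b4r|'.
With a capturing group present, the delimiter's captured portion is kept in the result list.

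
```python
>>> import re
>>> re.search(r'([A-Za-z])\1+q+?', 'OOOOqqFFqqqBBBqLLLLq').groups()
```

The match spans [0:5] → 'OOOOq'.
Captured: group 1 = 'O'.

('O',)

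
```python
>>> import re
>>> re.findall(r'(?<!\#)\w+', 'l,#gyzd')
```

['l', 'yzd']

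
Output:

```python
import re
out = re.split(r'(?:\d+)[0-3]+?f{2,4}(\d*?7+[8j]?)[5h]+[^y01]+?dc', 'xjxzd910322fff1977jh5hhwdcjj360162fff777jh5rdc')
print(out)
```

['xjxzd', '1977j', 'jj', '777j', '']

This matches one or more of a digit (non-capturing group); then one or more of a character in [0-3] (lazy), then 2 to 4 of a literal 'f'; then zero or more of a digit (lazy), then one or more of the literal '7', then optionally one of [8j] (captured); then one or more of one of [5h]; then one or more of any character except [y01] (lazy), then the literal 'dc'.
Matches to split on: at [5:26] → '910322fff1977jh5hhwdc'; at [28:46] → '360162fff777jh5rdc'.
With a capturing group present, the delimiter's captured portion is kept in the result list.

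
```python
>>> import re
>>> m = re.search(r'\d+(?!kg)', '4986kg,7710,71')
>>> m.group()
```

The negative lookahead/lookbehind blocks any match where the forbidden context is present.
`re.search` scans for the first position where the pattern succeeds.
The match spans [0:3] → '498'.

'498'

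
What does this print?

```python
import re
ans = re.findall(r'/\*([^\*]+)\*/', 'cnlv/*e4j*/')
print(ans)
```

Walking the string: at [4:11] match '/*e4j*/', group 1 = 'e4j'.
Because there's exactly one group, `findall` drops the full match and keeps group 1 from the one hit.

['e4j']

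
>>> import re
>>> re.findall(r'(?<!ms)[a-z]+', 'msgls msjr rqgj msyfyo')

['msgls', 'msjr', 'rqgj', 'msyfyo']

Because the assertion is negative and zero-width, positions next to the forbidden text are skipped.
With no groups in the pattern, `findall` gives back each whole match — 4 here.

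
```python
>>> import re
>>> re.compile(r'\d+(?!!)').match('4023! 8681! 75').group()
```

`re.match` won't scan ahead — the pattern has to work from the very first character.
The match spans [0:3] → '402'.

'402'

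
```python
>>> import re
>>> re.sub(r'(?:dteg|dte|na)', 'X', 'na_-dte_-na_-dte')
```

'X_-X_-X_-X'

Matches: at [0:2] → 'na'; at [4:7] → 'dte'; at [9:11] → 'na'; at [13:16] → 'dte'.
`sub` substitutes 'X' at each match site.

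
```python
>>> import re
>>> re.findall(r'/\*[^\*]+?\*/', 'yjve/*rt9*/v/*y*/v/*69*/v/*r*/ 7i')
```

Scanning left to right: at [4:11] → '/*rt9*/'; at [12:17] → '/*y*/'; at [18:24] → '/*69*/'; at [25:30] → '/*r*/'.
Since nothing is captured, `findall` lists the 4 matched substrings directly.

['/*rt9*/', '/*y*/', '/*69*/', '/*r*/']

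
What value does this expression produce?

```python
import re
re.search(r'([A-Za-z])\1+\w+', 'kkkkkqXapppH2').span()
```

`\1` has to match the exact text group 1 already captured.
The match spans [0:13] → 'kkkkkqXapppH2'.

(0, 13)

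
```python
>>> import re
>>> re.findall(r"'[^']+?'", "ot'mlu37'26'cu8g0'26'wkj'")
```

With no groups in the pattern, `findall` gives back each whole match — 3 here.

["'mlu37'", "'cu8g0'", "'wkj'"]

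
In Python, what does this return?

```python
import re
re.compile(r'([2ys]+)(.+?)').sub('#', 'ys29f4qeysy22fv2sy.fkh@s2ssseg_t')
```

The pattern matches one or more of one of [2ys] (captured); then one or more of any character (lazy) (captured).
Lazy quantifiers expand one character at a time until the remainder of the pattern can match.
Matches: at [0:4] → 'ys29'; at [8:14] → 'ysy22f'; at [15:19] → '2sy.'; at [23:29] → 's2ssse'.
Each match is replaced by '#'.

'#f4qe#v#fkh@#g_t'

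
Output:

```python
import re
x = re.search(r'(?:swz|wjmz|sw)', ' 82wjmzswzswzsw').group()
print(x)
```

wjmz

`re.search` scans for the first position where the pattern succeeds.
The match spans [3:7] → 'wjmz'.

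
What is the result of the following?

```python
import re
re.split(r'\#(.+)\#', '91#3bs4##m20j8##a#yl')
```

['91', '3bs4##m20j8##a', 'yl']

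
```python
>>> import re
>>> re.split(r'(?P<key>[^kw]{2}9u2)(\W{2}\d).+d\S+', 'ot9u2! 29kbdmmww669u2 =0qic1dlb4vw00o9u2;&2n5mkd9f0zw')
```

This matches exactly 2 of any character except [kw], then the literal '9u2' (captured as 'key'); then exactly 2 of a non-word character, then a digit (captured); then one or more of any character, then the literal 'd'; then one or more of a non-whitespace character.
Matches to split on: at [0:53] → 'ot9u2! 29kbdmmww669u2 =0qic1dlb4vw00o9u2;&2n5mkd9f0zw'.
With a capturing group present, the delimiter's captured portion is kept in the result list.

['', 'ot9u2', '! 2', '']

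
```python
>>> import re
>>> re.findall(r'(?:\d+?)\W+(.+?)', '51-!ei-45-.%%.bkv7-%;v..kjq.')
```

['e', 'b', 'v']

This matches one or more of a digit (lazy) (non-capturing group); then one or more of a non-word character; then one or more of any character (lazy) (captured).
A `+?`/`*?`/`{m,n}?` starts at its minimum and grows only as far as needed for what follows to match.
Matches: at [0:5] match '51-!e', group 1 = 'e'; at [7:15] match '45-.%%.b', group 1 = 'b'; at [17:22] match '7-%;v', group 1 = 'v'.
With a single group, `findall` returns only what that group captured — 3 items.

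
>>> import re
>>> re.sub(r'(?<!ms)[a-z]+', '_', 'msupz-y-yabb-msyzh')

'_-_-_-_'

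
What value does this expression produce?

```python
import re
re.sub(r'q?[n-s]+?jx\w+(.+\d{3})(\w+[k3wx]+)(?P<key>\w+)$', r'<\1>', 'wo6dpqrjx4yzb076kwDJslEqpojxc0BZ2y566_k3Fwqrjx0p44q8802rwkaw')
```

The pattern matches optionally the literal 'q', then one or more of a character in [n-s] (lazy), then the literal 'jx'; then one or more of a word character; then one or more of any character, then exactly 3 of a digit (captured); then one or more of a word character, then one or more of one of [k3wx] (captured); then one or more of a word character (captured as 'key'); then anchored at the end.
Matches: at [4:60] → 'pqrjx4yzb076kwDJslEqpojxc0BZ2y566_k3Fwqrjx0p44q8802rwkaw'.
`\1` in the replacement pulls in group 1's text for each match.

'wo6d<8802>'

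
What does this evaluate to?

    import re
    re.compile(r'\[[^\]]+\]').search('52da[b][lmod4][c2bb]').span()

(4, 7)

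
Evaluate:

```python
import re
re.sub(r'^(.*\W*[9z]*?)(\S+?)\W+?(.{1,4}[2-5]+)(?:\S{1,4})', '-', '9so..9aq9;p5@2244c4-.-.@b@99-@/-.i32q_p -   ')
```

This matches anchored at the start of the string; then zero or more of any character, then zero or more of a non-word character, then zero or more of one of [9z] (lazy) (captured); then one or more of a non-whitespace character (lazy) (captured); then one or more of a non-word character (lazy); then 1 to 4 of any character, then one or more of a character in [2-5] (captured); then 1 to 4 of a non-whitespace character (non-capturing group).
Matches: at [0:39] → '9so..9aq9;p5@2244c4-.-.@b@99-@/-.i32q_p'.
`sub` substitutes '-' at each match site.

'- -   '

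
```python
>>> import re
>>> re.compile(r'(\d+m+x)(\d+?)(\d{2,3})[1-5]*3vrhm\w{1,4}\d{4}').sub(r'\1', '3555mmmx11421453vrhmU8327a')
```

Pattern: one or more of a digit, then one or more of a literal 'm', then the literal 'x' (captured); then one or more of a digit (lazy) (captured); then 2 to 3 of a digit (captured); then zero or more of a character in [1-5], then the literal '3vr', then the literal 'hm'; then 1 to 4 of a word character, then exactly 4 of a digit.
Matches: at [0:25] → '3555mmmx11421453vrhmU8327'.
`\1` in the replacement pulls in group 1's text for each match.

'3555mmmxa'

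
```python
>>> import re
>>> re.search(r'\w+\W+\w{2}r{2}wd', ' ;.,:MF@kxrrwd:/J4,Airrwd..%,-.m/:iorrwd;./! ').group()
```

'MF@kxrrwd'

Pattern: one or more of a word character; then one or more of a non-word character; then exactly 2 of a word character, then exactly 2 of the literal 'r', then the literal 'wd'.
`re.search` tries every starting position until one works.
The match spans [5:14] → 'MF@kxrrwd'.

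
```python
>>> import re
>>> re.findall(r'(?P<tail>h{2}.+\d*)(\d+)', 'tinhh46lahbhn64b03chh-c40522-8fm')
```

[('hh46lahbhn64b03chh-c40522-', '8')]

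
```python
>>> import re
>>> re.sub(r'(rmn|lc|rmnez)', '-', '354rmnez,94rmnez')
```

Alternation tries branches left to right and keeps the first one that lets the overall match succeed at that position.
Matches: at [3:6] → 'rmn'; at [11:14] → 'rmn'.
Every occurrence is swapped for '-'.

'354-ez,94-ez'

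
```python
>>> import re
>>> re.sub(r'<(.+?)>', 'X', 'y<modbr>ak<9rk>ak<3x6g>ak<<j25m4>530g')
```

Lazy quantifiers expand one character at a time until the remainder of the pattern can match.
Matches: at [1:8] → '<modbr>'; at [10:15] → '<9rk>'; at [17:23] → '<3x6g>'; at [25:33] → '<<j25m4>'.
Every occurrence is swapped for 'X'.

'yXakXakXakX530g'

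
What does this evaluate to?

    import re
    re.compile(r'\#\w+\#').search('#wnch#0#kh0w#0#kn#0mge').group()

'#wnch#'

The match spans [0:6] → '#wnch#'.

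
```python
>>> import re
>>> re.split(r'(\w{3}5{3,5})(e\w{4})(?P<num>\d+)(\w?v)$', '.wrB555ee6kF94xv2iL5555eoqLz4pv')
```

['.wrB555ee6kF94xv', '2iL5555', 'eoqLz', '4', 'pv', '']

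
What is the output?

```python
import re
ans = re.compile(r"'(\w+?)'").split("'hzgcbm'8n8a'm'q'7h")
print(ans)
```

['', 'hzgcbm', '8n8a', 'm', "q'7h"]

Matches to split on: at [0:8] → "'hzgcbm'"; at [12:15] → "'m'".
`re.split` interleaves the captured-group text with the surrounding fragments.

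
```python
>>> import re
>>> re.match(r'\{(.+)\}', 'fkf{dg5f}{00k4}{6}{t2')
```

None

With `match`, the pattern is implicitly anchored at the beginning.
Here position 0 doesn't satisfy it, so the call returns None.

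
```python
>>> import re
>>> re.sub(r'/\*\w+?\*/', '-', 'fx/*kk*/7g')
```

'fx-7g'

Matches: at [2:8] → '/*kk*/'.
Every occurrence is swapped for '-'.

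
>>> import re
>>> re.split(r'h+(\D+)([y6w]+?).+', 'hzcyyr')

['', 'zcy', 'y', '']

The pattern matches one or more of a literal 'h'; then one or more of a non-digit (captured); then one or more of one of [y6w] (lazy) (captured); then one or more of any character.
Matches to split on: at [0:6] → 'hzcyyr'.
`re.split` interleaves the captured-group text with the surrounding fragments.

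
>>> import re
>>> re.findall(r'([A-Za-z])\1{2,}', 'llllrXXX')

['l', 'X']

After group 1 captures some text, `\1` only succeeds where that same text appears again.
Matches: at [0:4] match 'llll', group 1 = 'l'; at [5:8] match 'XXX', group 1 = 'X'.
`findall` collects group 1 from each match (2 total).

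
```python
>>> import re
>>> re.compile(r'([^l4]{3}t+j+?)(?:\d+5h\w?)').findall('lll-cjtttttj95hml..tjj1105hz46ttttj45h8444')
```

['-cjtttttj', '6ttttj']

Pattern: exactly 3 of any character except [l4], then one or more of the literal 't', then one or more of the literal 'j' (lazy) (captured); then one or more of a digit, then the literal '5h', then optionally a word character (non-capturing group).
Matches: at [3:16] match '-cjtttttj95hm', group 1 = '-cjtttttj'; at [29:39] match '6ttttj45h8', group 1 = '6ttttj'.
One capturing group, so `findall` returns just the captured substring from each match — 2 in all.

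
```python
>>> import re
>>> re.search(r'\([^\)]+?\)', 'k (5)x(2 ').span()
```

(2, 5)

The match spans [2:5] → '(5)'.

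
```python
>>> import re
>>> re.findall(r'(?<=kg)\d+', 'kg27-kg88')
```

The positive lookaround only admits positions where the adjacent text matches; those characters stay outside the span.
Scanning left to right: at [2:4] → '27'; at [7:9] → '88'.
Since nothing is captured, `findall` lists the 2 matched substrings directly.

['27', '88']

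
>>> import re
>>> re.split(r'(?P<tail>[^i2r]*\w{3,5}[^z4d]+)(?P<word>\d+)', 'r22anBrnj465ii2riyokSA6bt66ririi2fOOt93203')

['', 'r22anBrnj', '465', '', 'ii2riyokSA6bt66ririi2fOOt9320', '3', '']

The pattern matches zero or more of any character except [i2r], then 3 to 5 of a word character, then one or more of any character except [z4d] (captured as 'tail'); then one or more of a digit (captured as 'word').
With a capturing group present, the delimiter's captured portion is kept in the result list.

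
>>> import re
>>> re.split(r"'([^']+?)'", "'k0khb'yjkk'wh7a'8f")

Matches to split on: at [0:7] → "'k0khb'"; at [11:17] → "'wh7a'".
Because the pattern has a capturing group, `split` also inserts each captured text between the pieces.

['', 'k0khb', 'yjkk', 'wh7a', '8f']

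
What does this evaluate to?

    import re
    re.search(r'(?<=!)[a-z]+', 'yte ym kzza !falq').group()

The lookaround is zero-width — it requires the adjacent text to match without consuming it, so the asserted text isn't part of the match.
Unlike `match`, `search` isn't anchored — it looks for the pattern anywhere in the string.
The match spans [13:17] → 'falq'.

'falq'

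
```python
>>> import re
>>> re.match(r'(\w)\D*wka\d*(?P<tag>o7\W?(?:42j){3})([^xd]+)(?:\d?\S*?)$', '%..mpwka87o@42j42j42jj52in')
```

`re.match` won't scan ahead — the pattern has to work from the very first character.
Here the pattern fails at index 0, so the call returns None.

None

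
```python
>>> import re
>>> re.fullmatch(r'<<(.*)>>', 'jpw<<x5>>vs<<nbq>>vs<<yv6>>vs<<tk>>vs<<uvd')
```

None

`re.fullmatch` is like wrapping the pattern in `^…$` (in single-line mode).
Here the pattern can't cover the whole string, so the call returns None.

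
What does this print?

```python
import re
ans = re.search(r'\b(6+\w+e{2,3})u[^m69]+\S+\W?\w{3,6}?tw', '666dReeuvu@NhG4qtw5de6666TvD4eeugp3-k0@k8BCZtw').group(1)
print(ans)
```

666dRee

The match spans [0:46] → '666dReeuvu@NhG4qtw5de6666TvD4eeugp3-k0@k8BCZtw'.
Captured: group 1 = '666dRee'.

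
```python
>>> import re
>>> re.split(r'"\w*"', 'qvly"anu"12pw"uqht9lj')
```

['qvly', '12pw"uqht9lj']

`split` removes every match and returns the 2 fragments in between.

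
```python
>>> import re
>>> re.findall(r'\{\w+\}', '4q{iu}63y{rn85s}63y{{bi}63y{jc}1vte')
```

['{iu}', '{rn85s}', '{bi}', '{jc}']

Scanning left to right: at [2:6] → '{iu}'; at [9:16] → '{rn85s}'; at [20:24] → '{bi}'; at [27:31] → '{jc}'.
Since nothing is captured, `findall` lists the 4 matched substrings directly.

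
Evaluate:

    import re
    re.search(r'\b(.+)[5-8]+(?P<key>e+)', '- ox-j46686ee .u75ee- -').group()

'ox-j46686ee .u75ee'

Pattern: a word boundary (`\b`, zero-width); then one or more of any character (captured); then one or more of a character in [5-8]; then one or more of a literal 'e' (captured as 'key').
Unlike `match`, `search` isn't anchored — it looks for the pattern anywhere in the string.
The match spans [2:20] → 'ox-j46686ee .u75ee'.
Captured: group 1 = 'ox-j46686ee .u7', group 2 = 'ee'.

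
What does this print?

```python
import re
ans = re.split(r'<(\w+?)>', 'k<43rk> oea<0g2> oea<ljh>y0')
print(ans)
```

Matches to split on: at [1:7] → '<43rk>'; at [11:16] → '<0g2>'; at [20:25] → '<ljh>'.
`re.split` interleaves the captured-group text with the surrounding fragments.

['k', '43rk', ' oea', '0g2', ' oea', 'ljh', 'y0']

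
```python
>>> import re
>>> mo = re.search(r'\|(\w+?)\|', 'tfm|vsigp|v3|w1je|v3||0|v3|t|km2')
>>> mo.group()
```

`re.search` scans for the first position where the pattern succeeds.
The match spans [3:10] → '|vsigp|'.
Captured: group 1 = 'vsigp'.

'|vsigp|'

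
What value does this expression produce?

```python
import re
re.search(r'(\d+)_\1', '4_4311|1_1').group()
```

'4_4'

`\1` is not a pattern — it's the concrete string captured by group 1, re-applied verbatim.
The match spans [0:3] → '4_4'.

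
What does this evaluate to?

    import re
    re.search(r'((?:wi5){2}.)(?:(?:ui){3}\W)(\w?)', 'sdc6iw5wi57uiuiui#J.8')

None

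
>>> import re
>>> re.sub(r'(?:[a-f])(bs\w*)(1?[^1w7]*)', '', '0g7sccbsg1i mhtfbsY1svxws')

The pattern matches a character in [a-f] (non-capturing group); then the literal 'bs', then zero or more of a word character (captured); then optionally a literal '1', then zero or more of any character except [1w7] (captured).
Matches: at [5:19] → 'cbsg1i mhtfbsY'.
Every occurrence is swapped for ''.

'0g7sc1svxws'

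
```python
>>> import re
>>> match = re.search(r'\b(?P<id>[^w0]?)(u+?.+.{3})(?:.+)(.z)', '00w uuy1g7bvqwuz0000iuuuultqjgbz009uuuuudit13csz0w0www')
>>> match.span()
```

(3, 48)

Pattern: a word boundary (`\b`, zero-width); then optionally any character except [w0] (captured as 'id'); then one or more of a literal 'u' (lazy), then one or more of any character, then exactly 3 of any character (captured); then one or more of any character (non-capturing group); then any character, then a literal 'z' (captured).
`re.search` tries every starting position until one works.
The match spans [3:48] → ' uuy1g7bvqwuz0000iuuuultqjgbz009uuuuudit13csz'.
Captured: group 1 = ' ', group 2 = 'uuy1g7bvqwuz0000iuuuultqjgbz009uuuuudit13', group 3 = 'sz'.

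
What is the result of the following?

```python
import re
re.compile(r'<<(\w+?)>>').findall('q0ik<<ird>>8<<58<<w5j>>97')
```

['ird', 'w5j']

Walking the string: at [4:11] match '<<ird>>', group 1 = 'ird'; at [16:23] match '<<w5j>>', group 1 = 'w5j'.
`findall` collects group 1 from each match (2 total).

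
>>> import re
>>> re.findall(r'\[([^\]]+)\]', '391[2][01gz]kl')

['2', '01gz']

With a single group, `findall` returns only what that group captured — 2 items.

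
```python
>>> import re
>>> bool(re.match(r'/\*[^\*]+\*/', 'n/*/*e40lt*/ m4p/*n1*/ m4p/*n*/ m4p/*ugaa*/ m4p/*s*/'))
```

False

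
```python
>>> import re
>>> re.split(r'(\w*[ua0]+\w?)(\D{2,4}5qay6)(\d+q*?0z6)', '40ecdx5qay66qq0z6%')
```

['', '40e', 'cdx5qay6', '6qq0z6', '%']

Pattern: zero or more of a word character, then one or more of one of [ua0], then optionally a word character (captured); then 2 to 4 of a non-digit, then the literal '5qa', then the literal 'y6' (captured); then one or more of a digit, then zero or more of a literal 'q' (lazy), then the literal '0z6' (captured).
Matches to split on: at [0:17] → '40ecdx5qay66qq0z6'.
Because the pattern has a capturing group, `split` also inserts each captured text between the pieces.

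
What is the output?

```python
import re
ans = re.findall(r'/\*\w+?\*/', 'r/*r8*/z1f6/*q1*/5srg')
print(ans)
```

['/*r8*/', '/*q1*/']

No capturing groups, so `findall` returns the 2 full match strings.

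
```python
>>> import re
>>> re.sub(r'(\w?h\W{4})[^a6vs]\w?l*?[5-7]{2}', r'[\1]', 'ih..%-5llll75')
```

'[ih..%-]'

This matches optionally a word character, then the literal 'h', then exactly 4 of a non-word character (captured); then any character except [a6vs]; then optionally a word character, then zero or more of the literal 'l' (lazy), then exactly 2 of a character in [5-7].
Matches: at [0:13] → 'ih..%-5llll75'.
The replacement refers to a captured group, so each match is rewritten using its own captured text.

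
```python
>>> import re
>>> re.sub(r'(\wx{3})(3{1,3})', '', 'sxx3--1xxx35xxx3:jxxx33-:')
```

`sub` substitutes '' at each match site.

'sxx3--:-:'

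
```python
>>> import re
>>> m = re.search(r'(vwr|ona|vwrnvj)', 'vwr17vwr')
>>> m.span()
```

`re.search` tries every starting position until one works.
The match spans [0:3] → 'vwr'.
Captured: group 1 = 'vwr'.

(0, 3)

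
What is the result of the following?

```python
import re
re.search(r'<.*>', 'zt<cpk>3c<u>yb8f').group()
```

'<cpk>3c<u>'

The match spans [2:12] → '<cpk>3c<u>'.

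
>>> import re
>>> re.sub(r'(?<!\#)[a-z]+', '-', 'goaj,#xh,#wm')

A negative assertion filters positions out without eating any characters.
Each match is replaced by '-'.

'-,#x-,#w-'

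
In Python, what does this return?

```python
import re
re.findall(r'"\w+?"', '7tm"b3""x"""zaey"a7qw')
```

Matches: at [3:7] → '"b3"'; at [7:10] → '"x"'; at [11:17] → '"zaey"'.
`findall` yields the raw match text (3 of them) because the pattern has no groups.

['"b3"', '"x"', '"zaey"']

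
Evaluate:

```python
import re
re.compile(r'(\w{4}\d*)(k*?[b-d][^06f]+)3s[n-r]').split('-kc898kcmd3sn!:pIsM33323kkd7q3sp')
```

['-', 'kc898', 'kcmd3sn!:pIsM33323kkd7q', '']

The pattern matches exactly 4 of a word character, then zero or more of a digit (captured); then zero or more of a literal 'k' (lazy), then a character in [b-d], then one or more of any character except [06f] (captured); then the literal '3s', then a character in [n-r].
Matches to split on: at [1:32] → 'kc898kcmd3sn!:pIsM33323kkd7q3sp'.
`re.split` interleaves the captured-group text with the surrounding fragments.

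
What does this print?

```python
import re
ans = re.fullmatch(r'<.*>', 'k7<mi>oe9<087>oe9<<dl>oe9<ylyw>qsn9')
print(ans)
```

None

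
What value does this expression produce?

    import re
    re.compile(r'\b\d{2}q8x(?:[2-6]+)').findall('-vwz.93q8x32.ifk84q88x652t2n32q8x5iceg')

['93q8x32']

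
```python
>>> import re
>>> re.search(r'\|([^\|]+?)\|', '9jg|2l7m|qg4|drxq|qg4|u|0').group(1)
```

The match spans [3:9] → '|2l7m|'.
Captured: group 1 = '2l7m'.

'2l7m'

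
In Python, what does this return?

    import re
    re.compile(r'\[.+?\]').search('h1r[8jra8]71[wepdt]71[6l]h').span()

Because the quantifier is non-greedy, it stops expanding at the earliest point where the rest of the pattern can succeed.
The match spans [3:10] → '[8jra8]'.

(3, 10)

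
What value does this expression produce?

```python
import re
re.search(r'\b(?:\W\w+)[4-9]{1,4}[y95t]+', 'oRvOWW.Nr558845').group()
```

Pattern: a word boundary (`\b`, zero-width); then a non-word character, then one or more of a word character (non-capturing group); then 1 to 4 of a character in [4-9], then one or more of one of [y95t].
The match spans [6:15] → '.Nr558845'.

'.Nr558845'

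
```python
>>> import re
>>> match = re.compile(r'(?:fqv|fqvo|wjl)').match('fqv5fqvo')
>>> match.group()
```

With `match`, the pattern is implicitly anchored at the beginning.
The match spans [0:3] → 'fqv'.

'fqv'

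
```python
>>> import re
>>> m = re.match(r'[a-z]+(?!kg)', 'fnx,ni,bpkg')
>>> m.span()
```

`(?!…)`/`(?<!…)` only lets a position through if the neighbouring text does NOT match; no characters are consumed.
`re.match` only tries the pattern at the start of the string.
The match spans [0:3] → 'fnx'.

(0, 3)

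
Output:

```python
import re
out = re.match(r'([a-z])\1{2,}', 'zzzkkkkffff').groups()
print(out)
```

A backreference is literal: `\1` must see the identical characters the first group matched.
`match` is anchored at position 0; if the pattern doesn't fit there, it returns None.
The match spans [0:3] → 'zzz'.
Captured: group 1 = 'z'.

('z',)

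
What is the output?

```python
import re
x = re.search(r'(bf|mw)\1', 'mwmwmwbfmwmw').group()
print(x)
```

mwmw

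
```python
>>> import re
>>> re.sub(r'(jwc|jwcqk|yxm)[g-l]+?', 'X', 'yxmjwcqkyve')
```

'Xwcqkyve'

Matches: at [0:4] → 'yxmj'.
`sub` substitutes 'X' at each match site.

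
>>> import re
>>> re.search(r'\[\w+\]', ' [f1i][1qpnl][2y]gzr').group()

'[f1i]'

Unlike `match`, `search` isn't anchored — it looks for the pattern anywhere in the string.
The match spans [1:6] → '[f1i]'.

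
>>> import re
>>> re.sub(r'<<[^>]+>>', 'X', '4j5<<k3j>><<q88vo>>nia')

Matches: at [3:10] → '<<k3j>>'; at [10:19] → '<<q88vo>>'.
Each match is replaced by 'X'.

'4j5XXnia'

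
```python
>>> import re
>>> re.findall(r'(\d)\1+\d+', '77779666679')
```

['7']

A backreference is literal: `\1` must see the identical characters the first group matched.
Walking the string: at [0:11] match '77779666679', group 1 = '7'.
One capturing group, so `findall` returns just the captured substring from the one match — 1 in all.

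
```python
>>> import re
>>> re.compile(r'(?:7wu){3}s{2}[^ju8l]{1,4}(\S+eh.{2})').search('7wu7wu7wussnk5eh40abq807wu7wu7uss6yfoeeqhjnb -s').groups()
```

The match spans [0:18] → '7wu7wu7wussnk5eh40'.
Captured: group 1 = '5eh40'.

('5eh40',)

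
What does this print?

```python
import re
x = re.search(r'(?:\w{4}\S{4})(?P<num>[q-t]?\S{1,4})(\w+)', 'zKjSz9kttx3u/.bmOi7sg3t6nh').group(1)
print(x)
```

The pattern matches exactly 4 of a word character, then exactly 4 of a non-whitespace character (non-capturing group); then optionally a character in [q-t], then 1 to 4 of a non-whitespace character (captured as 'num'); then one or more of a word character (captured).
`re.search` scans for the first position where the pattern succeeds.
The match spans [0:12] → 'zKjSz9kttx3u'.
Captured: group 1 = 'tx3', group 2 = 'u'.

tx3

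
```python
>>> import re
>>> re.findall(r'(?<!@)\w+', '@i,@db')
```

['b']

Because the assertion is negative and zero-width, positions next to the forbidden text are skipped.
No capturing groups, so `findall` returns the 1 full match string.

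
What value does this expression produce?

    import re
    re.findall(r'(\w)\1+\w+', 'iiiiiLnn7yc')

The backreference `\1` re-matches whatever the first group consumed, character for character.
`findall` collects group 1 from the one match (1 total).

['i']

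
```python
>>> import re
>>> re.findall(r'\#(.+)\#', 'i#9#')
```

Matches: at [1:4] match '#9#', group 1 = '9'.
`findall` collects group 1 from the one match (1 total).

['9']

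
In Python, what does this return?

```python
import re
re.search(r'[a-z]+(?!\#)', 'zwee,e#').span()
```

(0, 4)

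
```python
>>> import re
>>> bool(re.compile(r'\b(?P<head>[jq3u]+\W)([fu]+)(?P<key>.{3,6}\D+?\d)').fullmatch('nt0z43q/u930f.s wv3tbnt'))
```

`re.fullmatch` is like wrapping the pattern in `^…$` (in single-line mode).
Here there's no way to consume every character, so the call returns None, and `bool(None)` is False.

False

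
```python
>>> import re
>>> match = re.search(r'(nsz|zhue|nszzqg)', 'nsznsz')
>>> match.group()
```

`re.search` tries every starting position until one works.
The match spans [0:3] → 'nsz'.
Captured: group 1 = 'nsz'.

'nsz'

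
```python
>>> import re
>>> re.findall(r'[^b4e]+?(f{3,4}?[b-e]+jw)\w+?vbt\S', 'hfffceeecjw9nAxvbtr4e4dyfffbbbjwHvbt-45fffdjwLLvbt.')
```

['fffceeecjw', 'fffbbbjw', 'fffdjw']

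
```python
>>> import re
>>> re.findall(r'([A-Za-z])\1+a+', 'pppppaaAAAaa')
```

['p', 'A']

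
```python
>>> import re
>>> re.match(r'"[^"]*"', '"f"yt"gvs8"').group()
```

'"f"'

`re.match` won't scan ahead — the pattern has to work from the very first character.
The match spans [0:3] → '"f"'.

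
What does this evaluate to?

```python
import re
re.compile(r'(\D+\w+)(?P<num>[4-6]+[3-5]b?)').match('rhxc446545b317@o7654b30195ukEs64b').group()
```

'rhxc446545b'

`re.match` only tries the pattern at the start of the string.
The match spans [0:11] → 'rhxc446545b'.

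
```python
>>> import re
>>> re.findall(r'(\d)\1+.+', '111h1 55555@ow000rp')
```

The backreference `\1` re-matches whatever the first group consumed, character for character.
Scanning left to right: at [0:19] match '111h1 55555@ow000rp', group 1 = '1'.
`findall` collects group 1 from the one match (1 total).

['1']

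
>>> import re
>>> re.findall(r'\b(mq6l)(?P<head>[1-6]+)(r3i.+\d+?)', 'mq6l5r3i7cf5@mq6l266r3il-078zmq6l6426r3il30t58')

[('mq6l', '5', 'r3i7cf5@mq6l266r3il-078zmq6l6426r3il30t58')]

This matches a word boundary (`\b`, zero-width); then a literal 'm', then the literal 'q6l' (captured); then one or more of a character in [1-6] (captured as 'head'); then the literal 'r3i', then one or more of any character, then one or more of a digit (lazy) (captured).
Walking the string: at [0:46] match 'mq6l5r3i7cf5@mq6l266r3il-078zmq6l6426r3il30t58', groups = ('mq6l', '5', 'r3i7cf5@mq6l266r3il-078zmq6l6426r3il30t58').
With 3 capturing groups, `findall` returns a 3-tuple per match.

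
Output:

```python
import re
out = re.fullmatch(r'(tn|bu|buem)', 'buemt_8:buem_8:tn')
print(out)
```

None

`re.fullmatch` requires the pattern to consume the entire string.
Here the pattern can't cover the whole string, so the call returns None.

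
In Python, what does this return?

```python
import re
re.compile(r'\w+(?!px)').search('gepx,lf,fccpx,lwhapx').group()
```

The negative lookaround is zero-width — it rules out positions where the adjacent text would match, without consuming anything.
The match spans [0:4] → 'gepx'.

'gepx'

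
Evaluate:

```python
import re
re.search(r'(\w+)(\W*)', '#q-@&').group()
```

'q-@&'

The match spans [1:5] → 'q-@&'.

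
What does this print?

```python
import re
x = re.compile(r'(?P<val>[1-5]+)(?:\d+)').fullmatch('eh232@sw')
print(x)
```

None

This matches one or more of a character in [1-5] (captured as 'val'); then one or more of a digit (non-capturing group).
`re.fullmatch` requires the pattern to consume the entire string.
Here the pattern can't cover the whole string, so the call returns None.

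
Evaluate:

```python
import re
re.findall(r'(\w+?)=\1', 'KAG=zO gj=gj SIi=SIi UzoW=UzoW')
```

['gj', 'SIi', 'UzoW']

A backreference is literal: `\1` must see the identical characters the first group matched.
Matches: at [7:12] match 'gj=gj', group 1 = 'gj'; at [13:20] match 'SIi=SIi', group 1 = 'SIi'; at [21:30] match 'UzoW=UzoW', group 1 = 'UzoW'.
`findall` collects group 1 from each match (3 total).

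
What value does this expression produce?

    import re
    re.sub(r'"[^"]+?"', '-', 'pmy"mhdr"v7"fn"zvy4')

'pmy-v7-zvy4'

`sub` substitutes '-' at each match site.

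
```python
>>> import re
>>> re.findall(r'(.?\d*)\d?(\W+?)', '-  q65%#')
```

[('-', ' '), ('', ' '), ('q65', '%'), ('', '#')]

Pattern: optionally any character, then zero or more of a digit (captured); then optionally a digit; then one or more of a non-word character (lazy) (captured).
Scanning left to right: at [0:2] match '- ', groups = ('-', ' '); at [2:3] match ' ', groups = ('', ' '); at [3:7] match 'q65%', groups = ('q65', '%'); at [7:8] match '#', groups = ('', '#').
With 2 capturing groups, `findall` returns a 2-tuple per match.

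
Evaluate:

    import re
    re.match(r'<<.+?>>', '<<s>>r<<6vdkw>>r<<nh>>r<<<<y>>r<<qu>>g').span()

(0, 5)

`re.match` only tries the pattern at the start of the string.
The match spans [0:5] → '<<s>>'.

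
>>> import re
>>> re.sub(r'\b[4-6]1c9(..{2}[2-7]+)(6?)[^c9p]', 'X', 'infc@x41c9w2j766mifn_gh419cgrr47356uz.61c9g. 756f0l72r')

'infc@x41c9w2j766mifn_gh419cgrr47356uz.X0l72r'

Pattern: a word boundary (`\b`, zero-width); then a character in [4-6], then the literal '1c9'; then any character, then exactly 2 of any character, then one or more of a character in [2-7] (captured); then optionally a literal '6' (captured); then any character except [c9p].
Matches: at [38:49] → '61c9g. 756f'.
`sub` substitutes 'X' at each match site.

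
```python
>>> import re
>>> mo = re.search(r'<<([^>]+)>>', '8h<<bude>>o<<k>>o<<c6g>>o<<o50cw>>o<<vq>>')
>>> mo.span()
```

Unlike `match`, `search` isn't anchored — it looks for the pattern anywhere in the string.
The match spans [2:10] → '<<bude>>'.
Captured: group 1 = 'bude'.

(2, 10)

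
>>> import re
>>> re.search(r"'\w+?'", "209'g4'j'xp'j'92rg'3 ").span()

(3, 7)

`re.search` tries every starting position until one works.
The match spans [3:7] → "'g4'".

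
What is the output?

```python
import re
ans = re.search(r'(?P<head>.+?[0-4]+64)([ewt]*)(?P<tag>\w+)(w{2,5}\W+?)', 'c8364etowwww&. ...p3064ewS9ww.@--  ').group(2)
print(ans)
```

The match spans [0:13] → 'c8364etowwww&'.
Captured: group 1 = 'c8364', group 2 = 'et', group 3 = 'oww', group 4 = 'ww&'.

et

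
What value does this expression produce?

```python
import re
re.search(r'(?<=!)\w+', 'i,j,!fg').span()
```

(5, 7)

Because the assertion is zero-width, the text it checks is not consumed and won't appear in the result.
The match spans [5:7] → 'fg'.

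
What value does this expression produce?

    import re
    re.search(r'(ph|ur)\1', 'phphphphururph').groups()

('ph',)

A backreference is literal: `\1` must see the identical characters the first group matched.
`search` walks the string left to right and returns the first match it finds.
The match spans [0:4] → 'phph'.
Captured: group 1 = 'ph'.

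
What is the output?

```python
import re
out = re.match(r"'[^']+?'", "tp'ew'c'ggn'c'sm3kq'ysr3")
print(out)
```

`match` is anchored at position 0; if the pattern doesn't fit there, it returns None.
Here the pattern fails at index 0, so the call returns None.

None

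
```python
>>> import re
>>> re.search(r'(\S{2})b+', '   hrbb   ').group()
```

'hrbb'

This matches exactly 2 of a non-whitespace character (captured); then one or more of a literal 'b'.
`search` walks the string left to right and returns the first match it finds.
The match spans [3:7] → 'hrbb'.
Captured: group 1 = 'hr'.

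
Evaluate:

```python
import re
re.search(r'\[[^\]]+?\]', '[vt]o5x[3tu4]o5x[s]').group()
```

'[vt]'

Unlike `match`, `search` isn't anchored — it looks for the pattern anywhere in the string.
The match spans [0:4] → '[vt]'.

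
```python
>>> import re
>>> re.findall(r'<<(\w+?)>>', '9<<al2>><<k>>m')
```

Matches: at [1:8] match '<<al2>>', group 1 = 'al2'; at [8:13] match '<<k>>', group 1 = 'k'.
`findall` collects group 1 from each match (2 total).

['al2', 'k']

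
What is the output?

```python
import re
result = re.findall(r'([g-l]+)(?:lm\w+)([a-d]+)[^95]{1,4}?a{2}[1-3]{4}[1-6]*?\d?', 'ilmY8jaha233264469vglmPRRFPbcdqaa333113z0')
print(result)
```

[('i', 'd')]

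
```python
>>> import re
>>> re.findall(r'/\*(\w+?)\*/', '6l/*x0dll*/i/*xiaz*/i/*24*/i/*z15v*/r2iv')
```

['x0dll', 'xiaz', '24', 'z15v']

Scanning left to right: at [2:11] match '/*x0dll*/', group 1 = 'x0dll'; at [12:20] match '/*xiaz*/', group 1 = 'xiaz'; at [21:27] match '/*24*/', group 1 = '24'; at [28:36] match '/*z15v*/', group 1 = 'z15v'.
Because there's exactly one group, `findall` drops the full match and keeps group 1 from each hit.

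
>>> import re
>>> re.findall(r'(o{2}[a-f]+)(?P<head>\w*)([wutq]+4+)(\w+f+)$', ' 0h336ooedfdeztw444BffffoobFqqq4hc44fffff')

The pattern matches exactly 2 of a literal 'o', then one or more of a character in [a-f] (captured); then zero or more of a word character (captured as 'head'); then one or more of one of [wutq], then one or more of the literal '4' (captured); then one or more of a word character, then one or more of a literal 'f' (captured); then anchored at the end.
Walking the string: at [6:41] match 'ooedfdeztw444BffffoobFqqq4hc44fffff', groups = ('ooedfde', 'ztw444BffffoobFqq', 'q4', 'hc44fffff').
With 4 capturing groups, `findall` returns a 4-tuple per match.

[('ooedfde', 'ztw444BffffoobFqq', 'q4', 'hc44fffff')]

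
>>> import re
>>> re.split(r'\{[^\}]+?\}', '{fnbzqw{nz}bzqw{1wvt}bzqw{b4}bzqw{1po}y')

Matches to split on: at [0:11] → '{fnbzqw{nz}'; at [15:21] → '{1wvt}'; at [25:29] → '{b4}'; at [33:38] → '{1po}'.
The string is cut at each match, leaving 5 pieces.

['', 'bzqw', 'bzqw', 'bzqw', 'y']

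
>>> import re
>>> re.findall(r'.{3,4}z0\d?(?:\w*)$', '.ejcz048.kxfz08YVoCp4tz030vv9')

Pattern: 3 to 4 of any character, then the literal 'z0'; then optionally a digit; then zero or more of a word character (non-capturing group); then anchored at the end.
Walking the string: at [8:29] → '.kxfz08YVoCp4tz030vv9'.
With no groups in the pattern, `findall` gives back each whole match — 1 here.

['.kxfz08YVoCp4tz030vv9']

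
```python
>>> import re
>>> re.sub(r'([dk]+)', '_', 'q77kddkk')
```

Every occurrence is swapped for '_'.

'q77_'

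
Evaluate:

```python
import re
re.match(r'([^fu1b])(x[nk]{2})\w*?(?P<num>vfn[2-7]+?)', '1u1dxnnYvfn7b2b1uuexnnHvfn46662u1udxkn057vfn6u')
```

None

This matches any character except [fu1b] (captured); then a literal 'x', then exactly 2 of one of [nk] (captured); then zero or more of a word character (lazy); then the literal 'vfn', then one or more of a character in [2-7] (lazy) (captured as 'num').
`re.match` won't scan ahead — the pattern has to work from the very first character.
Here position 0 doesn't satisfy it, so the call returns None.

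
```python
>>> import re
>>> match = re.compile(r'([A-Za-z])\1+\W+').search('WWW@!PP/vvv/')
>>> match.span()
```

(0, 5)

A backreference is literal: `\1` must see the identical characters the first group matched.
`search` walks the string left to right and returns the first match it finds.
The match spans [0:5] → 'WWW@!'.
Captured: group 1 = 'W'.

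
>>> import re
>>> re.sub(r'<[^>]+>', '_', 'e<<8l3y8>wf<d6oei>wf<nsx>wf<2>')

'e_wf_wf_wf_'

Matches: at [1:9] → '<<8l3y8>'; at [11:18] → '<d6oei>'; at [20:25] → '<nsx>'; at [27:30] → '<2>'.
`sub` substitutes '_' at each match site.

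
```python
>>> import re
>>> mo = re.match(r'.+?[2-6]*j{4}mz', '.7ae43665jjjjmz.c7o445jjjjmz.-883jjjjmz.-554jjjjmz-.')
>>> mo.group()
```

'.7ae43665jjjjmz'

`re.match` won't scan ahead — the pattern has to work from the very first character.
The match spans [0:15] → '.7ae43665jjjjmz'.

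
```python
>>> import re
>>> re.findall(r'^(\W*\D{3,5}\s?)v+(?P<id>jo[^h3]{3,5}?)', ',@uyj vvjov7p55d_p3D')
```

Pattern: anchored at the start of the string; then zero or more of a non-word character, then 3 to 5 of a non-digit, then optionally whitespace (captured); then one or more of a literal 'v'; then the literal 'jo', then 3 to 5 of any character except [h3] (lazy) (captured as 'id').
A `+?`/`*?`/`{m,n}?` starts at its minimum and grows only as far as needed for what follows to match.
Matches: at [0:13] match ',@uyj vvjov7p', groups = (',@uyj v', 'jov7p').
`findall` packs the 2 group values into a tuple for every match.

[(',@uyj v', 'jov7p')]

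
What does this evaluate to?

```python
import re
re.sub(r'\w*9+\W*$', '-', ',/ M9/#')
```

',/ -'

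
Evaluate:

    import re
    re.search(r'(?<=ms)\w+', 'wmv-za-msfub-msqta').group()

The `(?=…)`/`(?<=…)` assertion just peeks at neighbouring text; it doesn't advance the match position.
`re.search` scans for the first position where the pattern succeeds.
The match spans [9:12] → 'fub'.

'fub'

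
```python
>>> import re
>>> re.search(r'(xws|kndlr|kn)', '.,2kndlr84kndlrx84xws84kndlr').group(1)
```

'kndlr'

The regex engine tests alternatives in the order written; an earlier branch that matches wins even if a later one would match more.
Unlike `match`, `search` isn't anchored — it looks for the pattern anywhere in the string.
The match spans [3:8] → 'kndlr'.
Captured: group 1 = 'kndlr'.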